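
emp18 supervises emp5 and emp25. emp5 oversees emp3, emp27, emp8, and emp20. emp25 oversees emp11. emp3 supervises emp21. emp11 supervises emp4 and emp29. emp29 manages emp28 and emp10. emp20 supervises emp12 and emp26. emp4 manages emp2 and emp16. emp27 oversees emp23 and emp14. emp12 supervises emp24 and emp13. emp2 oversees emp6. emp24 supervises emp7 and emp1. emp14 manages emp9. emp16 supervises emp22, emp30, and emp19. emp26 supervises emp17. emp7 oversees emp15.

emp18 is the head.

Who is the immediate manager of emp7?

emp7 reports directly to emp24.

emp24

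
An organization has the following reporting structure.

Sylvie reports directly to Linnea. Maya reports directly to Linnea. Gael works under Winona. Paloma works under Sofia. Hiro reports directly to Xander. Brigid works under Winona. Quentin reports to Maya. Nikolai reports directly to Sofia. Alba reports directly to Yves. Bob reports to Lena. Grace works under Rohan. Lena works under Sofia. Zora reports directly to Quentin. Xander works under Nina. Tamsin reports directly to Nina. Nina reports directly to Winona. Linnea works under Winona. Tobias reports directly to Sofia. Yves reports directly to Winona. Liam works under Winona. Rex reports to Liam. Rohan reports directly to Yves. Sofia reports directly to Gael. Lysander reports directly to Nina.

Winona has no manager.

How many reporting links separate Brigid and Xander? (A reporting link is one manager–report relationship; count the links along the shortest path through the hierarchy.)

Brigid is 1 level below Winona, and Xander is 2 levels below Winona (their lowest common manager). The shortest path runs up from Brigid to Winona and back down to Xander: 1 + 2 = 3 links.

3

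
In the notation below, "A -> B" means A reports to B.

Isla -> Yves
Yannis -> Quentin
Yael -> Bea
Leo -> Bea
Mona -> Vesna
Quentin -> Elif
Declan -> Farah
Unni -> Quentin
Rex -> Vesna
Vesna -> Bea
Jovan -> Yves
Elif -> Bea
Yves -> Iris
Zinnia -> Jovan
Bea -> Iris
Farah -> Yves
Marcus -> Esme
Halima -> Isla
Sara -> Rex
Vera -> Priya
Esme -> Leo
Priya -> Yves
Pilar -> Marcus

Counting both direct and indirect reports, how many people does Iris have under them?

Iris directly manages Yves, Bea. Under Yves: Isla, Halima, Farah, Declan, Priya, Vera, Jovan, Zinnia (8). Under Bea: Elif, Quentin, Yannis, Unni, Yael, Leo, Esme, Marcus, Pilar, Vesna, Mona, Rex, Sara (13). So Iris's organization is 2 direct reports plus everyone under them: 9 + 14 = 23.

23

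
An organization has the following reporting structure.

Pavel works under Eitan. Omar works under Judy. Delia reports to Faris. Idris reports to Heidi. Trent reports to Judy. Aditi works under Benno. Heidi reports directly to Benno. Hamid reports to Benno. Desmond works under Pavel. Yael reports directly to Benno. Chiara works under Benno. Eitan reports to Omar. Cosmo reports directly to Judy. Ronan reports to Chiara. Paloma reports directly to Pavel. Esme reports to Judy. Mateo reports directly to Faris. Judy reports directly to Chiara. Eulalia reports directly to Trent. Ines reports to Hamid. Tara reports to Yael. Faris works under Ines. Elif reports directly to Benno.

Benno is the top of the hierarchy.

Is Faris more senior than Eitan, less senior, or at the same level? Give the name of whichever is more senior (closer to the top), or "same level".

Faris is 3 levels below Benno; Eitan is 4. Faris is higher.

Faris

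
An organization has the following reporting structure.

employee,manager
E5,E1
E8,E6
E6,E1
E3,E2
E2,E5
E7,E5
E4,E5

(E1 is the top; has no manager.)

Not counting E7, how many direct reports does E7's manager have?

E7 reports to E5. E5's other direct reports are E2, E4 — 2 peers.

2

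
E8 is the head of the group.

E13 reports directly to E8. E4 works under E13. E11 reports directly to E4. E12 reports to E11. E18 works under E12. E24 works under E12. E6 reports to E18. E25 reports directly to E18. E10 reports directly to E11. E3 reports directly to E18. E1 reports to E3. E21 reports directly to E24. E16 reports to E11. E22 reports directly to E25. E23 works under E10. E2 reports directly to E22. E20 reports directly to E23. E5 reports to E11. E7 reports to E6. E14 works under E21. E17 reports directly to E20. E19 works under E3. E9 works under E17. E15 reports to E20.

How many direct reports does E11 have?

E11 directly manages E12, E10, E16, E5. That is 4 direct reports.

4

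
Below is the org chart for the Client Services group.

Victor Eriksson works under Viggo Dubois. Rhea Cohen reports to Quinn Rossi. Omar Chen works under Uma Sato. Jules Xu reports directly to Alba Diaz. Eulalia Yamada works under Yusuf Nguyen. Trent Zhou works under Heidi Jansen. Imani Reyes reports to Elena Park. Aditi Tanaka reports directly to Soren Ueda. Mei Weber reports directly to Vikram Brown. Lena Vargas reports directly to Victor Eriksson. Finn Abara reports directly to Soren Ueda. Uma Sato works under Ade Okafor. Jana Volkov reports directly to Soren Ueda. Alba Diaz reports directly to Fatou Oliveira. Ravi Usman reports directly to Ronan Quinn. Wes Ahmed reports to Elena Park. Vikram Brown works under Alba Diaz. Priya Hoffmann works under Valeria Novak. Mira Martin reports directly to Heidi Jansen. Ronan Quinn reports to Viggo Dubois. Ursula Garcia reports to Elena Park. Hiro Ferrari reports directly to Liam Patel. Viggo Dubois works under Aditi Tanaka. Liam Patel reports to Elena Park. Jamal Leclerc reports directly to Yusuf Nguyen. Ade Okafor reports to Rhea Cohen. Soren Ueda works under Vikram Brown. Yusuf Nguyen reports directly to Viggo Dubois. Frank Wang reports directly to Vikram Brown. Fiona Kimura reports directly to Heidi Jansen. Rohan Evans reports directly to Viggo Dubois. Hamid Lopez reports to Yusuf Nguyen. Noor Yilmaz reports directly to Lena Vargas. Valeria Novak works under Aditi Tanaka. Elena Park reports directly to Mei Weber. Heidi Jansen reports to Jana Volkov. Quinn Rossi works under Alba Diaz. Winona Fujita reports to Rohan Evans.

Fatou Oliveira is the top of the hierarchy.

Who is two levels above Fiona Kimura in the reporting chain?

Jana Volkov

Fiona Kimura reports to Heidi Jansen, and Heidi Jansen reports to Jana Volkov. So Fiona Kimura's skip-level manager is Jana Volkov.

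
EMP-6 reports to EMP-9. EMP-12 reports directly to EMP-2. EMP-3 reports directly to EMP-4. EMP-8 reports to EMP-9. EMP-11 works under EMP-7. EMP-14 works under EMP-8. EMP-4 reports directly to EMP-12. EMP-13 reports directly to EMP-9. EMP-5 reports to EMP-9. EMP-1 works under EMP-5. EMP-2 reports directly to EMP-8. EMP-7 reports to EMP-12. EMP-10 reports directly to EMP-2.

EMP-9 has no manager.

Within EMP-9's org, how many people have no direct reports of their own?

The people in EMP-9's organization with no one reporting to them are EMP-6, EMP-13, EMP-1, EMP-14, EMP-10, EMP-11, EMP-3. That is 7.

7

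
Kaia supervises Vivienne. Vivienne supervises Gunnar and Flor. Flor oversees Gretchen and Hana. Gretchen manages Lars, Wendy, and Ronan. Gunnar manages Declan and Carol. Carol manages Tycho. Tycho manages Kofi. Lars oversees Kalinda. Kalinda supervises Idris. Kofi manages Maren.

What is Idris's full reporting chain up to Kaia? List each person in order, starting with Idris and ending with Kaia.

Idris -> Kalinda -> Lars -> Gretchen -> Flor -> Vivienne -> Kaia

Idris reports to Kalinda. Kalinda reports to Lars. Lars reports to Gretchen. Gretchen reports to Flor. Flor reports to Vivienne. Vivienne reports to Kaia. Kaia is at the top.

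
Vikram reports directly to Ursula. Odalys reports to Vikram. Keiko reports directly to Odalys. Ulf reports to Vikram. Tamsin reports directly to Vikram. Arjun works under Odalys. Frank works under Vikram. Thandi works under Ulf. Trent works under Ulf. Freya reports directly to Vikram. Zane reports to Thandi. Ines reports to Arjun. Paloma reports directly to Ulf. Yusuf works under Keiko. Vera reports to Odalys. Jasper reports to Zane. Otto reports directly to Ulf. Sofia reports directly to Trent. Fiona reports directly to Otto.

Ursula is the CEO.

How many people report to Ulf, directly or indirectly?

Ulf directly manages Thandi, Trent, Paloma, Otto. Under Thandi: Zane, Jasper (2). Under Trent: Sofia (1). Paloma has no reports. Under Otto: Fiona (1). So Ulf's organization is 4 direct reports plus everyone under them: 3 + 2 + 1 + 2 = 8.

8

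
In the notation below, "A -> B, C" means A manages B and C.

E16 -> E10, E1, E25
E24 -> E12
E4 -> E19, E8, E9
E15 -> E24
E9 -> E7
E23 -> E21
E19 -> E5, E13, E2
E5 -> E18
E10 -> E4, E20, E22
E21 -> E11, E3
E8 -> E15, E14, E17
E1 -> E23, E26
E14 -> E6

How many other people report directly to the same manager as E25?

E25 reports to E16. E16's other direct reports are E10, E1 — 2 peers.

2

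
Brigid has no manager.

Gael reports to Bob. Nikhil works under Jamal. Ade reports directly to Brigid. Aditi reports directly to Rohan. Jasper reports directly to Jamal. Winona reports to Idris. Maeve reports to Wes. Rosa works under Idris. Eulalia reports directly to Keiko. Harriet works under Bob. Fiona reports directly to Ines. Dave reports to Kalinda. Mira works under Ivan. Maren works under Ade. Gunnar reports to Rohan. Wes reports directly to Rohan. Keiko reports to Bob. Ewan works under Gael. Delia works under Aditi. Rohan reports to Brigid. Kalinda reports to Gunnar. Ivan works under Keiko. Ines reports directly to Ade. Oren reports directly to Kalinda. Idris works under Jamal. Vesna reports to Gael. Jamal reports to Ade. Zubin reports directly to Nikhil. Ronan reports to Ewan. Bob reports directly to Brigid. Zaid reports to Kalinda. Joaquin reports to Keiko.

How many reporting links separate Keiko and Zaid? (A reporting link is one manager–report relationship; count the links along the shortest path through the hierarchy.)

6

Keiko is 2 levels below Brigid, and Zaid is 4 levels below Brigid (their lowest common manager). The shortest path runs up from Keiko to Brigid and back down to Zaid: 2 + 4 = 6 links.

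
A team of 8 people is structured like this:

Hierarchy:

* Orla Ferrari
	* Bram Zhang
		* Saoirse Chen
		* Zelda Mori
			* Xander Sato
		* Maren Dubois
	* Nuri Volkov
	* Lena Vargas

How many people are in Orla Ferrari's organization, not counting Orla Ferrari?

7

Orla Ferrari directly manages Bram Zhang, Nuri Volkov, Lena Vargas. Under Bram Zhang: Maren Dubois, Zelda Mori, Xander Sato, Saoirse Chen (4). Nuri Volkov has no reports. Lena Vargas has no reports. So Orla Ferrari's organization is 3 direct reports plus everyone under them: 5 + 1 + 1 = 7.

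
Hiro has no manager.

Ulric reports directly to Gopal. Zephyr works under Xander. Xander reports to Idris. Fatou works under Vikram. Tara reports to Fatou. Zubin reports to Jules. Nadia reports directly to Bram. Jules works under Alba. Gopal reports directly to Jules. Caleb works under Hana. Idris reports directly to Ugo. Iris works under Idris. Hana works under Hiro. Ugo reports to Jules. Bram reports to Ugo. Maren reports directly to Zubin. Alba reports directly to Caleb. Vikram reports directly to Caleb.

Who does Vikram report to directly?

Caleb

Vikram reports directly to Caleb.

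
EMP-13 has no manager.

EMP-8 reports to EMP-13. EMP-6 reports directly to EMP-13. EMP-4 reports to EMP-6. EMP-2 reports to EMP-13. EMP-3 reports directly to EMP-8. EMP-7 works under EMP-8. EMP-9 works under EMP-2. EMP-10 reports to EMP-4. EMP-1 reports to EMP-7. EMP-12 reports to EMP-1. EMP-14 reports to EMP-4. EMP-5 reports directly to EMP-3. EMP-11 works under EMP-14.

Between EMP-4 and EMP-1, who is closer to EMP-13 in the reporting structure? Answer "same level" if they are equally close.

EMP-4 is 2 levels below EMP-13; EMP-1 is 3. EMP-4 is higher.

EMP-4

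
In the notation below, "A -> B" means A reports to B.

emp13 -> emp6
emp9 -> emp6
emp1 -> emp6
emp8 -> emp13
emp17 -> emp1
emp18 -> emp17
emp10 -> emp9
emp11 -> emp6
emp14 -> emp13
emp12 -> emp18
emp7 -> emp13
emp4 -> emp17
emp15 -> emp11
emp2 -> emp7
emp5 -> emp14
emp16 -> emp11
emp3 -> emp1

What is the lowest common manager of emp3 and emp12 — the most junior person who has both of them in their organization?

emp1

emp3's chain of managers is emp1, emp6. emp12's chain of managers is emp18, emp17, emp1, emp6. The first manager that appears in both chains is emp1.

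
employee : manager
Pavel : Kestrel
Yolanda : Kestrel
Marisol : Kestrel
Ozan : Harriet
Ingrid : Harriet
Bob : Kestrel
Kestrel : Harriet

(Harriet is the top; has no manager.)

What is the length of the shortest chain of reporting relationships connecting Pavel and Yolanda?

Pavel is 1 level below Kestrel, and Yolanda is 1 level below Kestrel (their lowest common manager). The shortest path runs up from Pavel to Kestrel and back down to Yolanda: 1 + 1 = 2 links.

2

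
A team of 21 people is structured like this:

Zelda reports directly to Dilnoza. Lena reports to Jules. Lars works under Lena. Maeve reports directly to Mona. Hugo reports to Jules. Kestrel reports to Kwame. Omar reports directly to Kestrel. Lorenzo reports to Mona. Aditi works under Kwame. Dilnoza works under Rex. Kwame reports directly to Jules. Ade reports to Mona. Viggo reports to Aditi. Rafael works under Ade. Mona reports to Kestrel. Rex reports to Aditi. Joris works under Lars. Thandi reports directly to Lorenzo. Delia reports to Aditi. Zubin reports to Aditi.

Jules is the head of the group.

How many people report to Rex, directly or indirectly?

2

Rex directly manages Dilnoza. Under Dilnoza: Zelda (1). That's 2 in total.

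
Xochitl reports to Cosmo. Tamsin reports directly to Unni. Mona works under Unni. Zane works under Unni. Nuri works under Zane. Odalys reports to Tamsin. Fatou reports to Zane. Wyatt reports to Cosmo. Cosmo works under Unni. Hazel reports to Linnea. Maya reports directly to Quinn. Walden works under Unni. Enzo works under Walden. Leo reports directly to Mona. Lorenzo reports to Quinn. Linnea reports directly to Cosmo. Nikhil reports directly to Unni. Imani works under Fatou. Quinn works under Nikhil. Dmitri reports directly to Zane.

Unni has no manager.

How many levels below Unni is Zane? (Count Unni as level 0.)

Chain from Zane up to Unni: Zane → Unni. That is 1 step up, so Zane is 1 level below Unni.

1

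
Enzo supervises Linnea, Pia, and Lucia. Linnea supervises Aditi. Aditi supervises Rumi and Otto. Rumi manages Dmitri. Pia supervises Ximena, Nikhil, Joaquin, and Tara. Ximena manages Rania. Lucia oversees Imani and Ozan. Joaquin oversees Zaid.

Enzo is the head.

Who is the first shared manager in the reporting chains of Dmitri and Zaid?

Enzo

Dmitri's chain of managers is Rumi, Aditi, Linnea, Enzo. Zaid's chain of managers is Joaquin, Pia, Enzo. The first manager that appears in both chains is Enzo.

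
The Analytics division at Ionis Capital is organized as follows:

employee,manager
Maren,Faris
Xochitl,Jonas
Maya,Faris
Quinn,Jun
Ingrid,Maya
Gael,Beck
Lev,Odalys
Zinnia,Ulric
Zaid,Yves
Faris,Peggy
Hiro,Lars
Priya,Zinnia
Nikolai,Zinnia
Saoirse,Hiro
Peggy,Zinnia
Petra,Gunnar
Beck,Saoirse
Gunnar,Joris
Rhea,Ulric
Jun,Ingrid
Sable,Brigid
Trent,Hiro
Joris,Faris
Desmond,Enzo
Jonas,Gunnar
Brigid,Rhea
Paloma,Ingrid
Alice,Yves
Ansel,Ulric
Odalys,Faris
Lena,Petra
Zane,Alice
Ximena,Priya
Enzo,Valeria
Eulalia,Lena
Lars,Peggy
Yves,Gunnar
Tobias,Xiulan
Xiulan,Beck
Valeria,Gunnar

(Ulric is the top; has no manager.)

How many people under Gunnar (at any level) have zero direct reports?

5

The people in Gunnar's organization with no one reporting to them are Xochitl, Desmond, Zaid, Zane, Eulalia. That is 5.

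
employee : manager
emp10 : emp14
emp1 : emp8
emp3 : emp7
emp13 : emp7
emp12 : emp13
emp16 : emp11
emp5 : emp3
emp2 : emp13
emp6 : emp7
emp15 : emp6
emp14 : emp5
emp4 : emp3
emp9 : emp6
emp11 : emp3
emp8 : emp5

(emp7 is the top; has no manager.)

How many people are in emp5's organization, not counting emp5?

emp5 directly manages emp8, emp14. Under emp8: emp1 (1). Under emp14: emp10 (1). So emp5's organization is 2 direct reports plus everyone under them: 2 + 2 = 4.

4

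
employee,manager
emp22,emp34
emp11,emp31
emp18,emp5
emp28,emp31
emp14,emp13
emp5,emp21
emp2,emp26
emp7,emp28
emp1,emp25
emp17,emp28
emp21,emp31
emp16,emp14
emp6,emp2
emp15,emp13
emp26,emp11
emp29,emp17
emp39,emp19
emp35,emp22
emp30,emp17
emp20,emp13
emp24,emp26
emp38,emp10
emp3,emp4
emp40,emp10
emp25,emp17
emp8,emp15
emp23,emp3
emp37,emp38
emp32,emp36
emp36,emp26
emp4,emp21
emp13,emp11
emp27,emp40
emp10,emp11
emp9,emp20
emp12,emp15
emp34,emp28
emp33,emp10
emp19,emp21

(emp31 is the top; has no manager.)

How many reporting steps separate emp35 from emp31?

4

Chain from emp35 up to emp31: emp35 → emp22 → emp34 → emp28 → emp31. That is 4 steps up, so emp35 is 4 levels below emp31.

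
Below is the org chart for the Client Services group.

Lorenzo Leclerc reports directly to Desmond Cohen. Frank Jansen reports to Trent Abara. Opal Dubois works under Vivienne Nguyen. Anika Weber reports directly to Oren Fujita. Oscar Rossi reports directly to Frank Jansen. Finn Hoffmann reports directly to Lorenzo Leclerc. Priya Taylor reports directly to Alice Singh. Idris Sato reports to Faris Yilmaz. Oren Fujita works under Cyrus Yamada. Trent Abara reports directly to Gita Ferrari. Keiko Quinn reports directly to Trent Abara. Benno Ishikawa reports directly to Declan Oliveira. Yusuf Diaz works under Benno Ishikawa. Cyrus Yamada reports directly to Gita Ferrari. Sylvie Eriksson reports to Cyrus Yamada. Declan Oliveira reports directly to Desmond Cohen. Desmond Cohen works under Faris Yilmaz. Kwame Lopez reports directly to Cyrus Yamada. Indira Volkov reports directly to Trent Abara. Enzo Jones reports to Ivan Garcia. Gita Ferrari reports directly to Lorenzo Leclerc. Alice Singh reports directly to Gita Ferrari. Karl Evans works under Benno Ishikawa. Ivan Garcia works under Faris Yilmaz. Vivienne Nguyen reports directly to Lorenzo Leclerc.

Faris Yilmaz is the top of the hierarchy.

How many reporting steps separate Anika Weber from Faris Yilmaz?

Chain from Anika Weber up to Faris Yilmaz: Anika Weber → Oren Fujita → Cyrus Yamada → Gita Ferrari → Lorenzo Leclerc → Desmond Cohen → Faris Yilmaz. That is 6 steps up, so Anika Weber is 6 levels below Faris Yilmaz.

6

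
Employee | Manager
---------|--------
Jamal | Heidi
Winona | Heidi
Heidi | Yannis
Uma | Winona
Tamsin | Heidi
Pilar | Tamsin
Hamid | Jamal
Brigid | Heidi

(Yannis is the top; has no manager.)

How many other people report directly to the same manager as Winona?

Winona reports to Heidi. Heidi's other direct reports are Jamal, Tamsin, Brigid — 3 peers.

3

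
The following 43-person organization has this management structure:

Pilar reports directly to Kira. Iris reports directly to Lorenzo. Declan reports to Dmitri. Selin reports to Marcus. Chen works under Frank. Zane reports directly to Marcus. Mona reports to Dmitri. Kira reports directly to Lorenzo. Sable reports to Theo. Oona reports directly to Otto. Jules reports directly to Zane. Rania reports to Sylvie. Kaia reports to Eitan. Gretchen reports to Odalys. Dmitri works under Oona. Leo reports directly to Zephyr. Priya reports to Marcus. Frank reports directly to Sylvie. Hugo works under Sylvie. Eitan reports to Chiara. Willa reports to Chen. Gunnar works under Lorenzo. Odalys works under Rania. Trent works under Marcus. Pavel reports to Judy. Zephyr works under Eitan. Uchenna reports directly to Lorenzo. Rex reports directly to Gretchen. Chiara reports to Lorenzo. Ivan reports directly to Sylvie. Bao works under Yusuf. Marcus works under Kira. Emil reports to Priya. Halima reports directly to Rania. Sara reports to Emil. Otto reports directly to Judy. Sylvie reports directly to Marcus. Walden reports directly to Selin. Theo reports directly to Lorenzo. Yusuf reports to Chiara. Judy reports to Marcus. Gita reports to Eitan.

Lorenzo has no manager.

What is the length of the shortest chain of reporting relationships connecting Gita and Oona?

Gita is 3 levels below Lorenzo, and Oona is 5 levels below Lorenzo (their lowest common manager). The shortest path runs up from Gita to Lorenzo and back down to Oona: 3 + 5 = 8 links.

8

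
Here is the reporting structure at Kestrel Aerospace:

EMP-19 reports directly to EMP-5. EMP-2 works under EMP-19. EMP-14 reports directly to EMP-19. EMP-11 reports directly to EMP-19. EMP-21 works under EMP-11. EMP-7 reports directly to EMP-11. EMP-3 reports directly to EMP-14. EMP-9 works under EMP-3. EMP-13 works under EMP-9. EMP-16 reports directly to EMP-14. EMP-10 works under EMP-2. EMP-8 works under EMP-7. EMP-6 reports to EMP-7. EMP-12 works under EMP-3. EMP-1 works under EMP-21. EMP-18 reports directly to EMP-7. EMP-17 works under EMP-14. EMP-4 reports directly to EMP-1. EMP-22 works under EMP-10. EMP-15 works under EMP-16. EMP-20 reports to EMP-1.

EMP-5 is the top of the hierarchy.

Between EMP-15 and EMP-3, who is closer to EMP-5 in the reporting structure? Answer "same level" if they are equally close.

EMP-3

EMP-15 is 4 levels below EMP-5; EMP-3 is 3. EMP-3 is higher.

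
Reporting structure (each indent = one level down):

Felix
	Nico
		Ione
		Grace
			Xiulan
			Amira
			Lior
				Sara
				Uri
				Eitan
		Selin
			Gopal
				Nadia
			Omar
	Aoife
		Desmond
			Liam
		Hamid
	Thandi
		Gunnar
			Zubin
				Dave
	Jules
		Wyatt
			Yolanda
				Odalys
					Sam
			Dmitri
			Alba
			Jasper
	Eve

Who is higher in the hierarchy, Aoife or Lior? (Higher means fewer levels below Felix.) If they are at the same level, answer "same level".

Aoife is 1 level below Felix; Lior is 3. Aoife is higher.

Aoife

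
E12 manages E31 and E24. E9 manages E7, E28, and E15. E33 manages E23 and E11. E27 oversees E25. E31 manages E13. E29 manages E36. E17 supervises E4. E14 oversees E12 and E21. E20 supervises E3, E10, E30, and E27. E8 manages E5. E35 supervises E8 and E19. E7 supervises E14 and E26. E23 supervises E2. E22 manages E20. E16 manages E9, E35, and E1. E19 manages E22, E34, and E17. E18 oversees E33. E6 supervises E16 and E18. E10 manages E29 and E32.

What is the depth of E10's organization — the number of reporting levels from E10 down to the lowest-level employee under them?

The longest chain under E10 runs E10 → E29 → E36, which is 2 levels below E10.

2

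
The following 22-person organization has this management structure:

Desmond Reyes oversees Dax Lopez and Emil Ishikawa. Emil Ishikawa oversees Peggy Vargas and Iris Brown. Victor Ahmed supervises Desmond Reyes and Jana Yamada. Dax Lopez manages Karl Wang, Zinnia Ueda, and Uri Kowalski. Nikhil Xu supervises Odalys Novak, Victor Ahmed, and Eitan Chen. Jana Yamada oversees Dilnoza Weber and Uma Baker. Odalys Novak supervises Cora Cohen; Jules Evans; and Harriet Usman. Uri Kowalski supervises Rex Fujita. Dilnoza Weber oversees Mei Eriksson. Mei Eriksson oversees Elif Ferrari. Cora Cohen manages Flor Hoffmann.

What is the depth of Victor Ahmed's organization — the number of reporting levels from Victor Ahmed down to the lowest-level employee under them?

4

The longest chain under Victor Ahmed runs Victor Ahmed → Jana Yamada → Dilnoza Weber → Mei Eriksson → Elif Ferrari, which is 4 levels below Victor Ahmed.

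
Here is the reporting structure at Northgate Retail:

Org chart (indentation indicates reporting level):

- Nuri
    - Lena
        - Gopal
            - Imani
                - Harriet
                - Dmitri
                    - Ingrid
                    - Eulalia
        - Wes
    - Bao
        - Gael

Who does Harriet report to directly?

Harriet reports directly to Imani.

Imani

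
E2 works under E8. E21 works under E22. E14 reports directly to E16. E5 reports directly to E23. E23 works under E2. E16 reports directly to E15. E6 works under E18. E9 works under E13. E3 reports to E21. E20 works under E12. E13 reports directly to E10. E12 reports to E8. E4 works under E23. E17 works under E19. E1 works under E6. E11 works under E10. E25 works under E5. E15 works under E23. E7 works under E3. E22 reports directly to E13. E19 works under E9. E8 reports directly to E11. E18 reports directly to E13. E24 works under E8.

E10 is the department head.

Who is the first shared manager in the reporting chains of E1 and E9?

E1's chain of managers is E6, E18, E13, E10. E9's chain of managers is E13, E10. The first manager that appears in both chains is E13.

E13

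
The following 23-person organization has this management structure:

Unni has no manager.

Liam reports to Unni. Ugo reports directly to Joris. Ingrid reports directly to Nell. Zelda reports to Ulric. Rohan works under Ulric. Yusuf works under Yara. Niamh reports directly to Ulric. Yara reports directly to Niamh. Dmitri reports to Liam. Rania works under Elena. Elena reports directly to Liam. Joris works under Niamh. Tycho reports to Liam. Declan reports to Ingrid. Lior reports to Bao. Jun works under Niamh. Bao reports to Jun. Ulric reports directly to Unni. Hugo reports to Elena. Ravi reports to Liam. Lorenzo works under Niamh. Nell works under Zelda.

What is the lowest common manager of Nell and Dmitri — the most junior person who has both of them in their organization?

Nell's chain of managers is Zelda, Ulric, Unni. Dmitri's chain of managers is Liam, Unni. The first manager that appears in both chains is Unni.

Unni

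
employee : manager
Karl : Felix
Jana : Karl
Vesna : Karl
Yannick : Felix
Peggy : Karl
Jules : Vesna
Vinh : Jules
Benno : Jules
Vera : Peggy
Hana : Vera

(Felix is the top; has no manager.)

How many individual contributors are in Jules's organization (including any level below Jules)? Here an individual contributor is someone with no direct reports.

2

The people in Jules's organization with no one reporting to them are Benno, Vinh. That is 2.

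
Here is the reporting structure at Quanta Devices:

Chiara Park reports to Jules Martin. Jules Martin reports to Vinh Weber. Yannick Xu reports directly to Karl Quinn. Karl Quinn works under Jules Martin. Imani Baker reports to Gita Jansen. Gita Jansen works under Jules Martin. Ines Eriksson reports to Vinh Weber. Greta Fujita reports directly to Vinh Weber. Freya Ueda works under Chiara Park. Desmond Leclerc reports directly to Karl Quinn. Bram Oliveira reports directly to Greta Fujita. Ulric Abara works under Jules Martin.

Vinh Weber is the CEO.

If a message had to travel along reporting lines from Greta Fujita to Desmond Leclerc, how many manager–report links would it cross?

Greta Fujita is 1 level below Vinh Weber, and Desmond Leclerc is 3 levels below Vinh Weber (their lowest common manager). The shortest path runs up from Greta Fujita to Vinh Weber and back down to Desmond Leclerc: 1 + 3 = 4 links.

4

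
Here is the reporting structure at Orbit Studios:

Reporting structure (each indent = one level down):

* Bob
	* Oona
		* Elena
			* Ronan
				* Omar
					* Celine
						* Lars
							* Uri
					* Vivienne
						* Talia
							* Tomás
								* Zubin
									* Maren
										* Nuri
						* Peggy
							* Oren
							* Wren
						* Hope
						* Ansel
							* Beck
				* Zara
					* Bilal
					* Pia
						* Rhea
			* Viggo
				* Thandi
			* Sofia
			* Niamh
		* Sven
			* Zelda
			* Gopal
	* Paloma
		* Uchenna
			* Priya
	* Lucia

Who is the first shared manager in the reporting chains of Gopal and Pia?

Oona

Gopal's chain of managers is Sven, Oona, Bob. Pia's chain of managers is Zara, Ronan, Elena, Oona, Bob. The first manager that appears in both chains is Oona.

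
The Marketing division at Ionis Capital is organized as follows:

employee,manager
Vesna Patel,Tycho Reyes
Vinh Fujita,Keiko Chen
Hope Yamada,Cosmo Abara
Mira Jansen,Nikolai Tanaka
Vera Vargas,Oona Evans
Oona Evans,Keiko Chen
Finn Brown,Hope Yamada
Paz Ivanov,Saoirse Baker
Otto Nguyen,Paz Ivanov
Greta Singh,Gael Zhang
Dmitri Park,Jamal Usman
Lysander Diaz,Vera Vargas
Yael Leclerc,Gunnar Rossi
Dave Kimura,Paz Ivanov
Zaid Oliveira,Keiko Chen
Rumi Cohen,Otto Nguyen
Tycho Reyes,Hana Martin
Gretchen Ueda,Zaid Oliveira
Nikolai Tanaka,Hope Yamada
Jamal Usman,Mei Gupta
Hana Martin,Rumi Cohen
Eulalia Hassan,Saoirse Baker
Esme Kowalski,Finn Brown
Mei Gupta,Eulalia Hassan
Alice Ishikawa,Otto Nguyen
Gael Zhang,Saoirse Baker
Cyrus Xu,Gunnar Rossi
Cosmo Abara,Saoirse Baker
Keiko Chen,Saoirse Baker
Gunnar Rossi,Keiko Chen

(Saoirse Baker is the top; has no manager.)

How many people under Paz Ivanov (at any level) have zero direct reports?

3

The people in Paz Ivanov's organization with no one reporting to them are Dave Kimura, Alice Ishikawa, Vesna Patel. That is 3.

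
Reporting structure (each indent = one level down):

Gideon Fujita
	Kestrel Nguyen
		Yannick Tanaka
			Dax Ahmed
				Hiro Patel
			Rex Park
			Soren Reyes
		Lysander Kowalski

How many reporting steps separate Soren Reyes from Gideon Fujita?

Chain from Soren Reyes up to Gideon Fujita: Soren Reyes → Yannick Tanaka → Kestrel Nguyen → Gideon Fujita. That is 3 steps up, so Soren Reyes is 3 levels below Gideon Fujita.

3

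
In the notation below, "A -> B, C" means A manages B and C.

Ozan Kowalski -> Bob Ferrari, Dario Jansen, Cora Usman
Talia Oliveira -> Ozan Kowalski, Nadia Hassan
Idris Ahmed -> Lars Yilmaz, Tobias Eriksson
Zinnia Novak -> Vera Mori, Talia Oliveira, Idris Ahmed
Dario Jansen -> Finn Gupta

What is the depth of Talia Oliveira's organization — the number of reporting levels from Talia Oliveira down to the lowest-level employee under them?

3

The longest chain under Talia Oliveira runs Talia Oliveira → Ozan Kowalski → Dario Jansen → Finn Gupta, which is 3 levels below Talia Oliveira.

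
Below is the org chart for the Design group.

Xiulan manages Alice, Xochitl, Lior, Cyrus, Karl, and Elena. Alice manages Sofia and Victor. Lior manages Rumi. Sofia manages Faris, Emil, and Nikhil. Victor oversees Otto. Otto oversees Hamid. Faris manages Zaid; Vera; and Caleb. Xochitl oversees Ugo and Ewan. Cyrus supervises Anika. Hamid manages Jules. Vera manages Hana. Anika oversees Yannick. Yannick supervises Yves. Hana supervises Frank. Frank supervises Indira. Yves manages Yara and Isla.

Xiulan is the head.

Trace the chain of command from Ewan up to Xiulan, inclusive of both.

Ewan reports to Xochitl. Xochitl reports to Xiulan. Xiulan is at the top.

Ewan -> Xochitl -> Xiulan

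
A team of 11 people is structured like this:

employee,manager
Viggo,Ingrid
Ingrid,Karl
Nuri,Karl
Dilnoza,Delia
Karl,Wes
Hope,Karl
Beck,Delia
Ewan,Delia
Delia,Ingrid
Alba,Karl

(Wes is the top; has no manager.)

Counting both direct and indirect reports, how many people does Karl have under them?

9

Karl directly manages Hope, Nuri, Ingrid, Alba. Hope has no reports. Nuri has no reports. Under Ingrid: Viggo, Delia, Ewan, Beck, Dilnoza (5). Alba has no reports. So Karl's organization is 4 direct reports plus everyone under them: 1 + 1 + 6 + 1 = 9.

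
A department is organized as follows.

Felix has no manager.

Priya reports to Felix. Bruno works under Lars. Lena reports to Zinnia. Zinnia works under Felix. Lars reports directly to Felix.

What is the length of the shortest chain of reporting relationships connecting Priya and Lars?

2

Priya is 1 level below Felix, and Lars is 1 level below Felix (their lowest common manager). The shortest path runs up from Priya to Felix and back down to Lars: 1 + 1 = 2 links.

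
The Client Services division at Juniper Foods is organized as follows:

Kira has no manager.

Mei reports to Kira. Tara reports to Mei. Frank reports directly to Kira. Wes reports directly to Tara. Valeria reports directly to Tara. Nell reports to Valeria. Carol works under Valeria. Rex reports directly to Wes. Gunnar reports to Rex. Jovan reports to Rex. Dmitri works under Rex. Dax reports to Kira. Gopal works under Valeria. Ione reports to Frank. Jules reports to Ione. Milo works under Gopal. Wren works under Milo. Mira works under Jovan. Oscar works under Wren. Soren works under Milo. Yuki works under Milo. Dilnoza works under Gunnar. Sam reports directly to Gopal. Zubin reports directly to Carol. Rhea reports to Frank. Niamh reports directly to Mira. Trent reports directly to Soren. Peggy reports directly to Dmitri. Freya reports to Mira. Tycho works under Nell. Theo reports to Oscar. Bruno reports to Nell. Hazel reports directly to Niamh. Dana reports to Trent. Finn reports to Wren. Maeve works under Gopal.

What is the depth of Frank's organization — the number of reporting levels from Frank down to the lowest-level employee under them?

The longest chain under Frank runs Frank → Ione → Jules, which is 2 levels below Frank.

2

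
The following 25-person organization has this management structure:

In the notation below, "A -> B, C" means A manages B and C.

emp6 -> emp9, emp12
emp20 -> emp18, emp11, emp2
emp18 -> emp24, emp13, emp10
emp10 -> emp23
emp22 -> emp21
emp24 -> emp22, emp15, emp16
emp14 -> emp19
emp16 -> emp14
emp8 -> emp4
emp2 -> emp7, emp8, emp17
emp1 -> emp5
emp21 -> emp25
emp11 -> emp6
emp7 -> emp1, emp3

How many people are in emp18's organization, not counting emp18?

11

emp18 directly manages emp24, emp13, emp10. Under emp24: emp16, emp14, emp19, emp15, emp22, emp21, emp25 (7). emp13 has no reports. Under emp10: emp23 (1). So emp18's organization is 3 direct reports plus everyone under them: 8 + 1 + 2 = 11.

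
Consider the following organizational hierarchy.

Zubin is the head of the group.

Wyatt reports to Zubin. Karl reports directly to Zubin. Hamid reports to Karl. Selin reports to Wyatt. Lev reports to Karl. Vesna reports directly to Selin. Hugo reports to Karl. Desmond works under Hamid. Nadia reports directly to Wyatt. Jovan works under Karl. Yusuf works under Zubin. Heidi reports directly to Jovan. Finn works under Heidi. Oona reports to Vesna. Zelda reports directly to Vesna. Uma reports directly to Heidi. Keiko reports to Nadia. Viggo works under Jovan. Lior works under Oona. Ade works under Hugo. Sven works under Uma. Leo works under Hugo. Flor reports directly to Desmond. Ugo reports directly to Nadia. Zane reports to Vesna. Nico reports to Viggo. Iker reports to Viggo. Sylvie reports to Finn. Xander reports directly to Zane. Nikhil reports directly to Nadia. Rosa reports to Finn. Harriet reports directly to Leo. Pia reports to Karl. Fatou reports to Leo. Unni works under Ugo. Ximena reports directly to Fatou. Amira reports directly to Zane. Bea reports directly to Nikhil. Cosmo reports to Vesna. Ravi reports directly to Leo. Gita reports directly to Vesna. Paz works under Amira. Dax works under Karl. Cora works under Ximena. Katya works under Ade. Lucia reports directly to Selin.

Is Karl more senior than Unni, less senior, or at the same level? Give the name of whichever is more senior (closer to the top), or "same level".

Karl

Karl is 1 level below Zubin; Unni is 4. Karl is higher.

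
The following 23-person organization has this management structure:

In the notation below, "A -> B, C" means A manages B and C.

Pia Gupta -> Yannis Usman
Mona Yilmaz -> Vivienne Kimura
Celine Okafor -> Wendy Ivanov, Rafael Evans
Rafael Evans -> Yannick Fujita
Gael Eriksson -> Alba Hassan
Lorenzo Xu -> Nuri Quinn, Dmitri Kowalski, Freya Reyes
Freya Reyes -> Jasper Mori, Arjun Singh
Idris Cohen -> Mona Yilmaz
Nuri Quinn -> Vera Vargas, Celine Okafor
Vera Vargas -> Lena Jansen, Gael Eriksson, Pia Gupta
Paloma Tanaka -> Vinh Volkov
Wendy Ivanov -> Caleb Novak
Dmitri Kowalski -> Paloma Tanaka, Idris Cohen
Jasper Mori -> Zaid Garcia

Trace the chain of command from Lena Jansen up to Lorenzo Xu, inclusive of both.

Lena Jansen reports to Vera Vargas. Vera Vargas reports to Nuri Quinn. Nuri Quinn reports to Lorenzo Xu. Lorenzo Xu is at the top.

Lena Jansen -> Vera Vargas -> Nuri Quinn -> Lorenzo Xu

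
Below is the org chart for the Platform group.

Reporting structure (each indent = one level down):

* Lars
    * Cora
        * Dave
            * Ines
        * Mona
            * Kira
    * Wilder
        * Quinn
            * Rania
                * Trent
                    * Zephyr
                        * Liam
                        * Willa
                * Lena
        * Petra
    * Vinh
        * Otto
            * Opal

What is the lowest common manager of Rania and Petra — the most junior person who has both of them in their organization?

Rania's chain of managers is Quinn, Wilder, Lars. Petra's chain of managers is Wilder, Lars. The first manager that appears in both chains is Wilder.

Wilder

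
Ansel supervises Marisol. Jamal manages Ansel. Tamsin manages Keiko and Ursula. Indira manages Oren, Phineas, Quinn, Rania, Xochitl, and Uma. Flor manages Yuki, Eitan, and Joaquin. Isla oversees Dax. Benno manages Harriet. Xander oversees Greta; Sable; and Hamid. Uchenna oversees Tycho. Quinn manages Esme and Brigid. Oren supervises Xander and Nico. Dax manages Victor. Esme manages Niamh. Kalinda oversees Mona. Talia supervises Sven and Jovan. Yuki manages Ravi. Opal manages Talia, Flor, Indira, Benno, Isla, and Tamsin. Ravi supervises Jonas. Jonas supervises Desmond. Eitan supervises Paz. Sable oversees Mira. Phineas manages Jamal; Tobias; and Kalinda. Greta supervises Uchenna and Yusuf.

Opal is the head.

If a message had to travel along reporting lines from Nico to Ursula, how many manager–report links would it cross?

5

Nico is 3 levels below Opal, and Ursula is 2 levels below Opal (their lowest common manager). The shortest path runs up from Nico to Opal and back down to Ursula: 3 + 2 = 5 links.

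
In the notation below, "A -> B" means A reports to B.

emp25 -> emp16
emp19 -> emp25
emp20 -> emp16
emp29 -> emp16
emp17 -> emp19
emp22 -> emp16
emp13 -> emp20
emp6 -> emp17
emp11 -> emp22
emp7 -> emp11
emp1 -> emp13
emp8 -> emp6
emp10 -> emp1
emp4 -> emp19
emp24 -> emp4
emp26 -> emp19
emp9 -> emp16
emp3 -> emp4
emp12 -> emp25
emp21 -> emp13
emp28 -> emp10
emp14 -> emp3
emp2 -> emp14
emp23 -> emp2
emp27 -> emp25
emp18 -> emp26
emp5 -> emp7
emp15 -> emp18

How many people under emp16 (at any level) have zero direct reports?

The people in emp16's organization with no one reporting to them are emp9, emp5, emp29, emp21, emp28, emp27, emp12, emp15, emp23, emp24, emp8. That is 11.

11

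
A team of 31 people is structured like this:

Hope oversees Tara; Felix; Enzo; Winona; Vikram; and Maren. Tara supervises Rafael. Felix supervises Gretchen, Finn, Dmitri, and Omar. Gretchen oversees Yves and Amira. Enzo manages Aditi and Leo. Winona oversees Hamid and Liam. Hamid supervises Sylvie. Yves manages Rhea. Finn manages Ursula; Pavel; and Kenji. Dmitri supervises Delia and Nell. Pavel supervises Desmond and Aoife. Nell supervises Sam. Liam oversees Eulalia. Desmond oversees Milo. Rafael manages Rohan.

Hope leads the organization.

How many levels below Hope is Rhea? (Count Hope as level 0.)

Chain from Rhea up to Hope: Rhea → Yves → Gretchen → Felix → Hope. That is 4 steps up, so Rhea is 4 levels below Hope.

4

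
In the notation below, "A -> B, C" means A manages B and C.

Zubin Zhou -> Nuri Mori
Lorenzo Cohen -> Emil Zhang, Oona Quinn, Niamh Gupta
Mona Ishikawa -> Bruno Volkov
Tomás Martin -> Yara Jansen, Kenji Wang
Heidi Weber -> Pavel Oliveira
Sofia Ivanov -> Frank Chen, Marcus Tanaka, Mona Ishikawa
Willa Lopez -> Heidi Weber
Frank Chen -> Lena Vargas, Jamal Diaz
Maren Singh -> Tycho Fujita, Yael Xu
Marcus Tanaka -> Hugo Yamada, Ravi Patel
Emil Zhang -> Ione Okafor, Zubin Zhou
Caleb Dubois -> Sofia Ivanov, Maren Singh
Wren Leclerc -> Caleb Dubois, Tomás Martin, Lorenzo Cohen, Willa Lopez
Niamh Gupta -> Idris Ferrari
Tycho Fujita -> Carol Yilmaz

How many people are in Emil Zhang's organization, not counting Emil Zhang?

3

Emil Zhang directly manages Ione Okafor, Zubin Zhou. Ione Okafor has no reports. Under Zubin Zhou: Nuri Mori (1). So Emil Zhang's organization is 2 direct reports plus everyone under them: 1 + 2 = 3.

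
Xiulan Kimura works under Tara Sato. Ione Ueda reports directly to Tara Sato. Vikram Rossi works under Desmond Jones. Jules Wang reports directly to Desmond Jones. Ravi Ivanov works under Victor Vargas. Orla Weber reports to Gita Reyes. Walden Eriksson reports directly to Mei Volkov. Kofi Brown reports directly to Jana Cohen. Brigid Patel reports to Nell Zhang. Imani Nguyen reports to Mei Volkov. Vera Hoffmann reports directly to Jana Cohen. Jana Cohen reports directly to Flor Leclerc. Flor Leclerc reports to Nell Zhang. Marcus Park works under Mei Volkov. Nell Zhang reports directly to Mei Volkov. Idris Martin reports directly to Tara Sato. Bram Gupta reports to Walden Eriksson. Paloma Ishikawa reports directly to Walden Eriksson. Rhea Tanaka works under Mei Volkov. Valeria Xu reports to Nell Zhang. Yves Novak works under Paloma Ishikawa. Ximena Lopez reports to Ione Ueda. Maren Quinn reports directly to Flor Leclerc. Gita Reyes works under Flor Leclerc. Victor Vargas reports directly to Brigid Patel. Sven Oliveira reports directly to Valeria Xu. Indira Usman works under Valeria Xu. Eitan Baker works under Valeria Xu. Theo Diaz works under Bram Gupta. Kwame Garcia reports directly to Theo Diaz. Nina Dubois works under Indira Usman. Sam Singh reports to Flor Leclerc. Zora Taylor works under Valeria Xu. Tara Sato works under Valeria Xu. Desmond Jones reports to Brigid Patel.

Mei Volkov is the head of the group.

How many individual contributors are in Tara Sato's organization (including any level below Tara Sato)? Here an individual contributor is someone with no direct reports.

The people in Tara Sato's organization with no one reporting to them are Idris Martin, Xiulan Kimura, Ximena Lopez. That is 3.

3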